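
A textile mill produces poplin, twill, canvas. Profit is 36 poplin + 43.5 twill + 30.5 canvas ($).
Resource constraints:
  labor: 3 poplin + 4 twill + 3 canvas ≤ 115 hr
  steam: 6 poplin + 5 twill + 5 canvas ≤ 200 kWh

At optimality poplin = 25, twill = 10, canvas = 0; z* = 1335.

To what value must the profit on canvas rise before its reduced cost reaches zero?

34.5

Both labor and steam are binding at x*.
From A_Bᵀ y = c: 3·y_labor + 6·y_steam = 36; 4·y_labor + 5·y_steam = 43.5.
Solving: y_labor = 9, y_steam = 1.5.
canvas enters the basis when its profit ≥ yᵀa₃ = 9·3 + 1.5·5 = 34.5.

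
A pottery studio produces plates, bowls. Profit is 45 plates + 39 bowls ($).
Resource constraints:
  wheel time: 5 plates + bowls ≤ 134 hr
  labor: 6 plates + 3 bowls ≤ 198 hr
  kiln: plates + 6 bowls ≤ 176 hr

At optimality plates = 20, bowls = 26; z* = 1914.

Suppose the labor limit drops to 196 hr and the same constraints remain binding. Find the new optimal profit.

Binding: labor and kiln. Non-binding: wheel time (8 unused).
Slack constraints have shadow price 0 (complementary slackness).
Dual feasibility on the basic columns requires 6·y_labor + 1·y_kiln = 45, 3·y_labor + 6·y_kiln = 39.
→ y_labor = 7 and y_kiln = 3.
Δz = y_labor·Δb = 7 × (-2) = -14, so new z* = 1914 − 14 = 1900.

1900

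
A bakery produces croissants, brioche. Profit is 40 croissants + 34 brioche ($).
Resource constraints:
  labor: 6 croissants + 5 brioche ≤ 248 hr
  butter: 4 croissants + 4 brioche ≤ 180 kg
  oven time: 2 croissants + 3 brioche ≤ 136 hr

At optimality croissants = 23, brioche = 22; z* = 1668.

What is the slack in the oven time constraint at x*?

oven time used = 2·23 + 3·22 = 112; slack = 136 − 112 = 24.

24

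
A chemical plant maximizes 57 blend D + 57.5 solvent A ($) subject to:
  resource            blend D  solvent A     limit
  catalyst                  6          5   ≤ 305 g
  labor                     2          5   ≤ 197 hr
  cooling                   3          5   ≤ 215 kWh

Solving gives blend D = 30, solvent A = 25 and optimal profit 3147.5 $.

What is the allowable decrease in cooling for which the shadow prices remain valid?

62.5

Binding constraints: catalyst, cooling. The basis is B = [[6,5],[3,5]] with det 15.
Per unit decrease in cooling, x* moves by d = (0.3333, -0.4).
The basis stays optimal until solvent A reaches 0; allowable decrease = 62.5 kWh.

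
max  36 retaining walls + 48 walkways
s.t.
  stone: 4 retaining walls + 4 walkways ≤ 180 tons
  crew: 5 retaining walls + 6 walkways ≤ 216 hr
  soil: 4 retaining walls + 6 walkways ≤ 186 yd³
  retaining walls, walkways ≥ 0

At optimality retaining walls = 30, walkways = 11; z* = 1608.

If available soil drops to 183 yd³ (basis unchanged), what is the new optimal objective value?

At the optimum: stone uses 164 of 180 (slack = 16); crew uses 216 of 216 (binding); soil uses 186 of 186 (binding).
Since stone is not tight, its dual is 0.
The binding rows give the dual system: 5·y_crew + 4·y_soil = 36 and 6·y_crew + 6·y_soil = 48.
Solving: y_crew = 4, y_soil = 4.
Δz = y_soil·Δb = 4 × (-3) = -12, so new z* = 1608 − 12 = 1596.

1596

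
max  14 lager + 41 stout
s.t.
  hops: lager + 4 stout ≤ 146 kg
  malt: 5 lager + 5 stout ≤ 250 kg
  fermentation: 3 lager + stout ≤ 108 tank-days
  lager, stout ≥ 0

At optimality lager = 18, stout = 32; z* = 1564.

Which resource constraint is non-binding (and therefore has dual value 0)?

fermentation

hops: 146/146 (binding)
malt: 250/250 (binding)
fermentation: 86/108 (slack 22)
By complementary slackness, a constraint with positive slack has shadow price 0 → fermentation.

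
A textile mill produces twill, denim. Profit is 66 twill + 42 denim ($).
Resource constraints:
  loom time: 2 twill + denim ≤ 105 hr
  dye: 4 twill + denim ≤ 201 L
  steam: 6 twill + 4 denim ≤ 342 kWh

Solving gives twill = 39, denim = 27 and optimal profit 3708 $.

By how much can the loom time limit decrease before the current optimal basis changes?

19.5

Binding constraints: loom time, steam. The basis is B = [[2,1],[6,4]] with det 2.
Per unit decrease in loom time, x* moves by d = (-2, 3).
The basis stays optimal until twill reaches 0; allowable decrease = 19.5 hr.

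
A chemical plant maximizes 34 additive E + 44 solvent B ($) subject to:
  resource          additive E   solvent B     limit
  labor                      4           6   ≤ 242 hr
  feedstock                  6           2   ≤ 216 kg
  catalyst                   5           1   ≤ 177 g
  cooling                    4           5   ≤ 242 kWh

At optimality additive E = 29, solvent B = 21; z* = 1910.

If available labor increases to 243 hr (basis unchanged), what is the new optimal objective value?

1917

At the optimum: labor uses 242 of 242 (binding); feedstock uses 216 of 216 (binding); catalyst uses 166 of 177 (slack = 11); cooling uses 221 of 242 (slack = 21).
Since catalyst, cooling are not tight, their duals are 0.
The binding rows give the dual system: 4·y_labor + 6·y_feedstock = 34 and 6·y_labor + 2·y_feedstock = 44.
→ y_labor = 7 and y_feedstock = 1.
Δz = y_labor·Δb = 7 × (1) = 7, so new z* = 1910 + 7 = 1917.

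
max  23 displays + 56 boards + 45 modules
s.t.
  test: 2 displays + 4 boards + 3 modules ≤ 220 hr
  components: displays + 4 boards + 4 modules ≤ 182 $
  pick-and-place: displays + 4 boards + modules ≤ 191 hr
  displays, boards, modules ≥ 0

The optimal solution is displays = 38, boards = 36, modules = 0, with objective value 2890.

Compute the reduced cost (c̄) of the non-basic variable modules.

Binding: test and components. Non-binding: pick-and-place (9 unused).
Slack constraints have shadow price 0 (complementary slackness).
Dual feasibility on the basic columns requires 2·y_test + 1·y_components = 23, 4·y_test + 4·y_components = 56.
This yields shadow prices y_test = 9, y_components = 5.
Reduced cost of modules: c₃ − yᵀa₃ = 45 − (9·3 + 5·4) = 45 − 47 = -2.

-2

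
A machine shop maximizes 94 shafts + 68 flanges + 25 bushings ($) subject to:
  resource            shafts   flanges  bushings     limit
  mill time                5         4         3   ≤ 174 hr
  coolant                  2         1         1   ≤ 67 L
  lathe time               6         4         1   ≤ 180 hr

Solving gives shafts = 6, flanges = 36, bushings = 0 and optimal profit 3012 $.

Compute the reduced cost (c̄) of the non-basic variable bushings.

At the optimum: mill time uses 174 of 174 (binding); coolant uses 48 of 67 (slack = 19); lathe time uses 180 of 180 (binding).
Slack constraints have shadow price 0 (complementary slackness).
From A_Bᵀ y = c: 5·y_mill time + 6·y_lathe time = 94; 4·y_mill time + 4·y_lathe time = 68.
Solving: y_mill time = 8, y_lathe time = 9.
Reduced cost of bushings: c₃ − yᵀa₃ = 25 − (8·3 + 9·1) = 25 − 33 = -8.

-8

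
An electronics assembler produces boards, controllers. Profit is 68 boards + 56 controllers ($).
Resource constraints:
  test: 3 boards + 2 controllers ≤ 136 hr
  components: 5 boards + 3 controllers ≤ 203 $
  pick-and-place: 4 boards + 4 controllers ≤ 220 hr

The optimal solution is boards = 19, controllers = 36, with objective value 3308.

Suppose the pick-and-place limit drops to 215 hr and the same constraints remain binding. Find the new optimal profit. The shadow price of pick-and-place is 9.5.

Δb = -5, so new z* = 3308 + (9.5)·(-5) = 3308 − 47.5 = 3260.5.

3260.5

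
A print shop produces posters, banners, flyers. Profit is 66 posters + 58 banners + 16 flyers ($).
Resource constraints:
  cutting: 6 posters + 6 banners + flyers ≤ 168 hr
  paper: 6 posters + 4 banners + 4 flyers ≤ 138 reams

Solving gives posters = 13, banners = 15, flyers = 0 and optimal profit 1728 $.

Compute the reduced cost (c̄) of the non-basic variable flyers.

Both cutting and paper are binding at x*.
Dual feasibility on the basic columns requires 6·y_cutting + 6·y_paper = 66, 6·y_cutting + 4·y_paper = 58.
Solving: y_cutting = 7, y_paper = 4.
Reduced cost of flyers: c₃ − yᵀa₃ = 16 − (7·1 + 4·4) = 16 − 23 = -7.

-7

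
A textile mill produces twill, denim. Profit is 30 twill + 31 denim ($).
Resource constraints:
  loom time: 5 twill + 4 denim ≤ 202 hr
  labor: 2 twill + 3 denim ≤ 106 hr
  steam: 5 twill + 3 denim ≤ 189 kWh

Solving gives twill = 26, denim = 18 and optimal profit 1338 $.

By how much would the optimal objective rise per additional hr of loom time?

4

Check each constraint at x*: loom time 202/202 (tight); labor 106/106 (tight); steam 184/189 (slack 5).
Slack constraints have shadow price 0 (complementary slackness).
The binding rows give the dual system: 5·y_loom time + 2·y_labor = 30 and 4·y_loom time + 3·y_labor = 31.
This yields shadow prices y_loom time = 4, y_labor = 5.
Shadow price of loom time = 4.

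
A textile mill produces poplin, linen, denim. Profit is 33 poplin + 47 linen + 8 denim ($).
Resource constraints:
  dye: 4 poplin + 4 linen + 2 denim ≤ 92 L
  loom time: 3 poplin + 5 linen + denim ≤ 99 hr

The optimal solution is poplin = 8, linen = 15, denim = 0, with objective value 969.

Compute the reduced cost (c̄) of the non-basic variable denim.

At the optimum: dye uses 92 of 92 (binding); loom time uses 99 of 99 (binding).
The binding rows give the dual system: 4·y_dye + 3·y_loom time = 33 and 4·y_dye + 5·y_loom time = 47.
This yields shadow prices y_dye = 3, y_loom time = 7.
Reduced cost of denim: c₃ − yᵀa₃ = 8 − (3·2 + 7·1) = 8 − 13 = -5.

-5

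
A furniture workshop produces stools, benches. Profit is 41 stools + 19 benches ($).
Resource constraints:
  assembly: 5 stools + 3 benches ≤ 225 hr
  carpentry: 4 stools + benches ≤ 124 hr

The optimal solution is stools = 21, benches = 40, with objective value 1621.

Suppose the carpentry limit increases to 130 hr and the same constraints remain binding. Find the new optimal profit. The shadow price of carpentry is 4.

1645

Δb = 6, so new z* = 1621 + (4)·(6) = 1621 + 24 = 1645.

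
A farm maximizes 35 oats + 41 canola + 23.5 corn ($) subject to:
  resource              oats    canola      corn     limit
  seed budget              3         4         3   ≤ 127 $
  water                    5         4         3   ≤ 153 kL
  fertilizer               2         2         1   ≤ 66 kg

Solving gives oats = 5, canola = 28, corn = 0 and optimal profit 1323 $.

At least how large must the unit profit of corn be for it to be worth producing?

Check each constraint at x*: seed budget 127/127 (tight); water 137/153 (slack 16); fertilizer 66/66 (tight).
By complementary slackness, y = 0 for the non-binding constraint.
Dual feasibility on the basic columns requires 3·y_seed budget + 2·y_fertilizer = 35, 4·y_seed budget + 2·y_fertilizer = 41.
→ y_seed budget = 6 and y_fertilizer = 8.5.
corn enters the basis when its profit ≥ yᵀa₃ = 6·3 + 8.5·1 = 26.5.

26.5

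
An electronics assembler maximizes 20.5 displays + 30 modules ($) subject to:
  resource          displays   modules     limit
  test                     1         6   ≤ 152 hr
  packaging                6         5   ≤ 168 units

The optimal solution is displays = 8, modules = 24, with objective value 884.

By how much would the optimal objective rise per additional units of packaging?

Check each constraint at x*: test 152/152 (tight); packaging 168/168 (tight).
The binding rows give the dual system: 1·y_test + 6·y_packaging = 20.5 and 6·y_test + 5·y_packaging = 30.
Solving: y_test = 2.5, y_packaging = 3.
Shadow price of packaging = 3.

3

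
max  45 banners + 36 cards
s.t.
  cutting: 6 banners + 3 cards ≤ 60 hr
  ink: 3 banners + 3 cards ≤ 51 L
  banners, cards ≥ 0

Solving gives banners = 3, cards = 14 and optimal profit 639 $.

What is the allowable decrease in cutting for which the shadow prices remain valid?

9

Binding constraints: cutting, ink. The basis is B = [[6,3],[3,3]] with det 9.
Per unit decrease in cutting, x* moves by d = (-0.3333, 0.3333).
The basis stays optimal until banners reaches 0; allowable decrease = 9 hr.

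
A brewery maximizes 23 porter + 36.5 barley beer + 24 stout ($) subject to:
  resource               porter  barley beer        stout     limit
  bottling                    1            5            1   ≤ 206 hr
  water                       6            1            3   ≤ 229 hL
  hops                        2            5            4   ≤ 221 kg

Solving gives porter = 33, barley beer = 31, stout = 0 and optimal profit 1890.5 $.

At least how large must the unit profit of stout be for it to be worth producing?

Check each constraint at x*: bottling 188/206 (slack 18); water 229/229 (tight); hops 221/221 (tight).
By complementary slackness, y = 0 for the non-binding constraint.
The binding rows give the dual system: 6·y_water + 2·y_hops = 23 and 1·y_water + 5·y_hops = 36.5.
This yields shadow prices y_water = 1.5, y_hops = 7.
stout enters the basis when its profit ≥ yᵀa₃ = 1.5·3 + 7·4 = 32.5.

32.5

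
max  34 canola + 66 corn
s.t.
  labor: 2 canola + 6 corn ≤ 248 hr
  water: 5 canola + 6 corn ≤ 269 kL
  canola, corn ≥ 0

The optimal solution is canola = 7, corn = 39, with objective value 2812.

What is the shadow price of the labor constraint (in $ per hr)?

Both labor and water are binding at x*.
The binding rows give the dual system: 2·y_labor + 5·y_water = 34 and 6·y_labor + 6·y_water = 66.
→ y_labor = 7 and y_water = 4.
Shadow price of labor = 7.

7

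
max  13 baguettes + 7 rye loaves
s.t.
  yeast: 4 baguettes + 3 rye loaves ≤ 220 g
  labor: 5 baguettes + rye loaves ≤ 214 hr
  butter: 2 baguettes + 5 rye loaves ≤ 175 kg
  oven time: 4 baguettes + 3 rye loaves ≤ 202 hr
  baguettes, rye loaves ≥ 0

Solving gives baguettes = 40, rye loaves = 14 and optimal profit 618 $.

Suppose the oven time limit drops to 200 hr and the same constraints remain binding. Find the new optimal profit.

614

Check each constraint at x*: yeast 202/220 (slack 18); labor 214/214 (tight); butter 150/175 (slack 25); oven time 202/202 (tight).
By complementary slackness, y = 0 for the non-binding constraints.
From A_Bᵀ y = c: 5·y_labor + 4·y_oven time = 13; 1·y_labor + 3·y_oven time = 7.
→ y_labor = 1 and y_oven time = 2.
Δz = y_oven time·Δb = 2 × (-2) = -4, so new z* = 618 − 4 = 614.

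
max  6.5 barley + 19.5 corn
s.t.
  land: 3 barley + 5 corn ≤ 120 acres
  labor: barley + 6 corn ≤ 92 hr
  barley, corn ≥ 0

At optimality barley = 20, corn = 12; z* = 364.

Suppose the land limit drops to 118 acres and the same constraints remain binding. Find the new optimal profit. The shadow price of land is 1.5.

Δb = -2, so new z* = 364 + (1.5)·(-2) = 364 − 3 = 361.

361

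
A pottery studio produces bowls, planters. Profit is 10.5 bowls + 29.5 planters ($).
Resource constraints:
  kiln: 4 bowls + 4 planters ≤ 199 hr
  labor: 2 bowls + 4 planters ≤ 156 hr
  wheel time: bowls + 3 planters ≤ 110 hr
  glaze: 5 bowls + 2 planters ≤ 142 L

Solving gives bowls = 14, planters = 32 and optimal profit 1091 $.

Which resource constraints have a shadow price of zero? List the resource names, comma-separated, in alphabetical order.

kiln: 184/199 (slack 15)
labor: 156/156 (binding)
wheel time: 110/110 (binding)
glaze: 134/142 (slack 8)
By complementary slackness, a constraint with positive slack has shadow price 0 → glaze, kiln.

glaze, kiln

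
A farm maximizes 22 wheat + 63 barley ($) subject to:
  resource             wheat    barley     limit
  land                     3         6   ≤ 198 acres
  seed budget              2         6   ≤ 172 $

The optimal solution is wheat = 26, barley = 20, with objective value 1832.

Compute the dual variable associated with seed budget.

Check each constraint at x*: land 198/198 (tight); seed budget 172/172 (tight).
Dual feasibility on the basic columns requires 3·y_land + 2·y_seed budget = 22, 6·y_land + 6·y_seed budget = 63.
→ y_land = 1 and y_seed budget = 9.5.
Shadow price of seed budget = 9.5.

9.5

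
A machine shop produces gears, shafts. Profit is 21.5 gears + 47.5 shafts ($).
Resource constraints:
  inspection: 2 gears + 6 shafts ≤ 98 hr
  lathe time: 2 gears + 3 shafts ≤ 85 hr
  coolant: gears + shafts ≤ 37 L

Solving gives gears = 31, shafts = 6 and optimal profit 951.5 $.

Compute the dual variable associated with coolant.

Binding: inspection and coolant. Non-binding: lathe time (5 unused).
Slack constraints have shadow price 0 (complementary slackness).
The binding rows give the dual system: 2·y_inspection + 1·y_coolant = 21.5 and 6·y_inspection + 1·y_coolant = 47.5.
→ y_inspection = 6.5 and y_coolant = 8.5.
Shadow price of coolant = 8.5.

8.5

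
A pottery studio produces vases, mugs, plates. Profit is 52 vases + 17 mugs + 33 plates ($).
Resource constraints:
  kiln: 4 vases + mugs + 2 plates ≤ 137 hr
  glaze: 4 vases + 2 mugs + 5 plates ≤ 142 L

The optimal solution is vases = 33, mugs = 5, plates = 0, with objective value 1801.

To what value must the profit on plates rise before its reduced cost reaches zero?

Check each constraint at x*: kiln 137/137 (tight); glaze 142/142 (tight).
The binding rows give the dual system: 4·y_kiln + 4·y_glaze = 52 and 1·y_kiln + 2·y_glaze = 17.
→ y_kiln = 9 and y_glaze = 4.
plates enters the basis when its profit ≥ yᵀa₃ = 9·2 + 4·5 = 38.

38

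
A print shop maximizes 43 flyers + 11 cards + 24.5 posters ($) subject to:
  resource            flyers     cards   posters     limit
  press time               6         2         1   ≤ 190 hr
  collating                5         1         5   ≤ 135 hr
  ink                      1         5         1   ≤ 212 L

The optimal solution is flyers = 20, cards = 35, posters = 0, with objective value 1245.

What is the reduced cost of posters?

-3.5

Binding: press time and collating. Non-binding: ink (17 unused).
Slack constraints have shadow price 0 (complementary slackness).
The binding rows give the dual system: 6·y_press time + 5·y_collating = 43 and 2·y_press time + 1·y_collating = 11.
→ y_press time = 3 and y_collating = 5.
Reduced cost of posters: c₃ − yᵀa₃ = 24.5 − (3·1 + 5·5) = 24.5 − 28 = -3.5.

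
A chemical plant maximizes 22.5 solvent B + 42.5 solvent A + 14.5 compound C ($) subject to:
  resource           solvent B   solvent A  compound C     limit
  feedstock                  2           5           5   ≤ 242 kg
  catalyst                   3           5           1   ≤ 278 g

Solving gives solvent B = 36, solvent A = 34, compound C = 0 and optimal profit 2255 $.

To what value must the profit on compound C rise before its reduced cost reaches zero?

20.5

At the optimum: feedstock uses 242 of 242 (binding); catalyst uses 278 of 278 (binding).
Dual feasibility on the basic columns requires 2·y_feedstock + 3·y_catalyst = 22.5, 5·y_feedstock + 5·y_catalyst = 42.5.
→ y_feedstock = 3 and y_catalyst = 5.5.
compound C enters the basis when its profit ≥ yᵀa₃ = 3·5 + 5.5·1 = 20.5.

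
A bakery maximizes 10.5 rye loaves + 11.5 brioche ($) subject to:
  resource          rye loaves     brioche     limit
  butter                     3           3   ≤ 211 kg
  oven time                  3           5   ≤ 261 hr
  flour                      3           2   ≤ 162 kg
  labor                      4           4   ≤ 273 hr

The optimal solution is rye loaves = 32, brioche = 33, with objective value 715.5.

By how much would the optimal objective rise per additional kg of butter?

0

Check each constraint at x*: butter 195/211 (slack 16); oven time 261/261 (tight); flour 162/162 (tight); labor 260/273 (slack 13).
Slack constraints have shadow price 0 (complementary slackness).
Dual feasibility on the basic columns requires 3·y_oven time + 3·y_flour = 10.5, 5·y_oven time + 2·y_flour = 11.5.
→ y_oven time = 1.5 and y_flour = 2.
Shadow price of butter = 0.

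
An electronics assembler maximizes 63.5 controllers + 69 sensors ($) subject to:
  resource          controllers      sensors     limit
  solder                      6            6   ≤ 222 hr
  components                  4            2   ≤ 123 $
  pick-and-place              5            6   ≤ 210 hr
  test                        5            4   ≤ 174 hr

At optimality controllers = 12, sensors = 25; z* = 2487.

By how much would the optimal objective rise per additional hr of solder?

At the optimum: solder uses 222 of 222 (binding); components uses 98 of 123 (slack = 25); pick-and-place uses 210 of 210 (binding); test uses 160 of 174 (slack = 14).
By complementary slackness, y = 0 for the non-binding constraints.
Dual feasibility on the basic columns requires 6·y_solder + 5·y_pick-and-place = 63.5, 6·y_solder + 6·y_pick-and-place = 69.
→ y_solder = 6 and y_pick-and-place = 5.5.
Shadow price of solder = 6.

6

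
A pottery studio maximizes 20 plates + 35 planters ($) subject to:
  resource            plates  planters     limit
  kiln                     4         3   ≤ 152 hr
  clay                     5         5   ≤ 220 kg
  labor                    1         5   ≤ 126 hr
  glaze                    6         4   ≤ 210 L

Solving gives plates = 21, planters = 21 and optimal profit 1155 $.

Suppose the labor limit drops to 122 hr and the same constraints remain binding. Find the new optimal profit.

Binding: labor and glaze. Non-binding: kiln (5 unused), clay (10 unused).
By complementary slackness, y = 0 for the non-binding constraints.
Dual feasibility on the basic columns requires 1·y_labor + 6·y_glaze = 20, 5·y_labor + 4·y_glaze = 35.
Solving: y_labor = 5, y_glaze = 2.5.
Δz = y_labor·Δb = 5 × (-4) = -20, so new z* = 1155 − 20 = 1135.

1135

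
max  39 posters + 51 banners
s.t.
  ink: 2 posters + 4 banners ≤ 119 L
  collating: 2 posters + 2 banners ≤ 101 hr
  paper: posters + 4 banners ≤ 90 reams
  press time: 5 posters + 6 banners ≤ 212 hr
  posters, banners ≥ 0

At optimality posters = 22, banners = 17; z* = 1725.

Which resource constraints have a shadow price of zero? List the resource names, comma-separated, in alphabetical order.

ink: 112/119 (slack 7)
collating: 78/101 (slack 23)
paper: 90/90 (binding)
press time: 212/212 (binding)
By complementary slackness, a constraint with positive slack has shadow price 0 → collating, ink.

collating, ink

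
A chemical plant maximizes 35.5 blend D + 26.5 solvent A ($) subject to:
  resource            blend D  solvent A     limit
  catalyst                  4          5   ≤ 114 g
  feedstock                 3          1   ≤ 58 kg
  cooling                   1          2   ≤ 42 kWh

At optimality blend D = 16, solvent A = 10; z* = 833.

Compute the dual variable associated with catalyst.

At the optimum: catalyst uses 114 of 114 (binding); feedstock uses 58 of 58 (binding); cooling uses 36 of 42 (slack = 6).
Since cooling is not tight, its dual is 0.
The binding rows give the dual system: 4·y_catalyst + 3·y_feedstock = 35.5 and 5·y_catalyst + 1·y_feedstock = 26.5.
→ y_catalyst = 4 and y_feedstock = 6.5.
Shadow price of catalyst = 4.

4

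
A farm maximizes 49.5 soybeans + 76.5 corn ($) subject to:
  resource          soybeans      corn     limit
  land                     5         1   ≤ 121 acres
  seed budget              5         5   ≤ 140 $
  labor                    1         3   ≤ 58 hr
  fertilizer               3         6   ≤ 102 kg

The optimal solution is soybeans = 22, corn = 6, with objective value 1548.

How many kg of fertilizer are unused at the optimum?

0

fertilizer used = 3·22 + 6·6 = 102; slack = 102 − 102 = 0.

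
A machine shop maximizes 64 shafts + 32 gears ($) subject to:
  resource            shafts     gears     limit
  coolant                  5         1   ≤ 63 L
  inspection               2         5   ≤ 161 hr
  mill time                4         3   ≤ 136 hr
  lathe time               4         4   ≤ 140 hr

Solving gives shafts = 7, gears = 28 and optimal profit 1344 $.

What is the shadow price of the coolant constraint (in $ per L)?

8

At the optimum: coolant uses 63 of 63 (binding); inspection uses 154 of 161 (slack = 7); mill time uses 112 of 136 (slack = 24); lathe time uses 140 of 140 (binding).
Slack constraints have shadow price 0 (complementary slackness).
The binding rows give the dual system: 5·y_coolant + 4·y_lathe time = 64 and 1·y_coolant + 4·y_lathe time = 32.
→ y_coolant = 8 and y_lathe time = 6.
Shadow price of coolant = 8.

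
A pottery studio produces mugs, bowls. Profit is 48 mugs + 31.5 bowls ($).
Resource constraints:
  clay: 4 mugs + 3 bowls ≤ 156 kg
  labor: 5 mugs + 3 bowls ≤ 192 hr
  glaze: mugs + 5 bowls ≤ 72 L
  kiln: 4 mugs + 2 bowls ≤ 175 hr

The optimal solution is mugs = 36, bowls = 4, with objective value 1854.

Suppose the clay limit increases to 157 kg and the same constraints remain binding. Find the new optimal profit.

1858.5

Binding: clay and labor. Non-binding: glaze (16 unused), kiln (23 unused).
By complementary slackness, y = 0 for the non-binding constraints.
From A_Bᵀ y = c: 4·y_clay + 5·y_labor = 48; 3·y_clay + 3·y_labor = 31.5.
Solving: y_clay = 4.5, y_labor = 6.
Δz = y_clay·Δb = 4.5 × (1) = 4.5, so new z* = 1854 + 4.5 = 1858.5.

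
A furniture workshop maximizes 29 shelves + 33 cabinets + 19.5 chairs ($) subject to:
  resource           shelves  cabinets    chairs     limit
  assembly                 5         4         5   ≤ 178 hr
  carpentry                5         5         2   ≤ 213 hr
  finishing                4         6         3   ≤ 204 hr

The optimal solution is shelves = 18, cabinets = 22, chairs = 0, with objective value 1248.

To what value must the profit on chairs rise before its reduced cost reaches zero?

Binding: assembly and finishing. Non-binding: carpentry (13 unused).
Since carpentry is not tight, its dual is 0.
The binding rows give the dual system: 5·y_assembly + 4·y_finishing = 29 and 4·y_assembly + 6·y_finishing = 33.
→ y_assembly = 3 and y_finishing = 3.5.
chairs enters the basis when its profit ≥ yᵀa₃ = 3·5 + 3.5·3 = 25.5.

25.5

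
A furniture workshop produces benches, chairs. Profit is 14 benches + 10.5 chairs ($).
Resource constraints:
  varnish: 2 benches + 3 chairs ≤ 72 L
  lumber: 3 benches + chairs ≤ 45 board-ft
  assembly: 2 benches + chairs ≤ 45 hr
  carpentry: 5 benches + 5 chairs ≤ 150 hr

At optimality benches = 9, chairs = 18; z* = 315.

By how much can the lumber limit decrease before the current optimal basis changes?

Binding constraints: varnish, lumber. The basis is B = [[2,3],[3,1]] with det -7.
Per unit decrease in lumber, x* moves by d = (-0.4286, 0.2857).
The basis stays optimal until benches reaches 0; allowable decrease = 21 board-ft.

21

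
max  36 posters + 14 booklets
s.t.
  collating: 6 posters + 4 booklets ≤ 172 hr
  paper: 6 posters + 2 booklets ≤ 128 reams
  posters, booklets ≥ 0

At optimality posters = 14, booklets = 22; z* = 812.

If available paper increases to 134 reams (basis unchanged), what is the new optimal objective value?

Both collating and paper are binding at x*.
The binding rows give the dual system: 6·y_collating + 6·y_paper = 36 and 4·y_collating + 2·y_paper = 14.
Solving: y_collating = 1, y_paper = 5.
Δz = y_paper·Δb = 5 × (6) = 30, so new z* = 812 + 30 = 842.

842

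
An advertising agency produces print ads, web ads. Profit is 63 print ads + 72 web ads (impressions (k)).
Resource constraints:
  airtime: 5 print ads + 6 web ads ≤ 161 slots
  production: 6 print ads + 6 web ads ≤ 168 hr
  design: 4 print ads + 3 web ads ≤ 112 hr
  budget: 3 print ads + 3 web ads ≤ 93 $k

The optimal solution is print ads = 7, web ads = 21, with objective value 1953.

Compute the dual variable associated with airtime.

9

Check each constraint at x*: airtime 161/161 (tight); production 168/168 (tight); design 91/112 (slack 21); budget 84/93 (slack 9).
Since design, budget are not tight, their duals are 0.
Dual feasibility on the basic columns requires 5·y_airtime + 6·y_production = 63, 6·y_airtime + 6·y_production = 72.
→ y_airtime = 9 and y_production = 3.
Shadow price of airtime = 9.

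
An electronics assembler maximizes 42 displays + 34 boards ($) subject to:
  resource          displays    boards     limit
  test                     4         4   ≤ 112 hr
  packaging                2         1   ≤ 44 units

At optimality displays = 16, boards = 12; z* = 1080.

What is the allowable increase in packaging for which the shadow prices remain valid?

Binding constraints: test, packaging. The basis is B = [[4,4],[2,1]] with det -4.
Per unit increase in packaging, x* moves by d = (1, -1).
The basis stays optimal until boards reaches 0; allowable increase = 12 units.

12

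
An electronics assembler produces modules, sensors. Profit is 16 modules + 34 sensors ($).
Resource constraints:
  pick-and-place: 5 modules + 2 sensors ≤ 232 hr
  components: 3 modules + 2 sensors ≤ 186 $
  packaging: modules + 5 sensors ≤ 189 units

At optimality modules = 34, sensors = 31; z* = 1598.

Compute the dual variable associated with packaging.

6

Binding: pick-and-place and packaging. Non-binding: components (22 unused).
By complementary slackness, y = 0 for the non-binding constraint.
Dual feasibility on the basic columns requires 5·y_pick-and-place + 1·y_packaging = 16, 2·y_pick-and-place + 5·y_packaging = 34.
Solving: y_pick-and-place = 2, y_packaging = 6.
Shadow price of packaging = 6.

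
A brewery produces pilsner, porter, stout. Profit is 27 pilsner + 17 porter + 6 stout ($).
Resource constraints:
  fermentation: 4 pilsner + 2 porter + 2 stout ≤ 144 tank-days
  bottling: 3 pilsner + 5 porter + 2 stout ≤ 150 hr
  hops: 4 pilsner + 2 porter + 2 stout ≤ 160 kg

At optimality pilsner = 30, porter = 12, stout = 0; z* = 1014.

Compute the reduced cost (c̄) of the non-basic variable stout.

-8

Binding: fermentation and bottling. Non-binding: hops (16 unused).
By complementary slackness, y = 0 for the non-binding constraint.
Dual feasibility on the basic columns requires 4·y_fermentation + 3·y_bottling = 27, 2·y_fermentation + 5·y_bottling = 17.
This yields shadow prices y_fermentation = 6, y_bottling = 1.
Reduced cost of stout: c₃ − yᵀa₃ = 6 − (6·2 + 1·2) = 6 − 14 = -8.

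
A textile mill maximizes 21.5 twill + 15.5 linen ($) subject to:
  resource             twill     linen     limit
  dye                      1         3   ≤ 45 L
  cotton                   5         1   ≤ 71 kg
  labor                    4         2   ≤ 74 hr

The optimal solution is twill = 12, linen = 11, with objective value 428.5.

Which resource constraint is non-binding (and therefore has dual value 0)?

labor

dye: 45/45 (binding)
cotton: 71/71 (binding)
labor: 70/74 (slack 4)
By complementary slackness, a constraint with positive slack has shadow price 0 → labor.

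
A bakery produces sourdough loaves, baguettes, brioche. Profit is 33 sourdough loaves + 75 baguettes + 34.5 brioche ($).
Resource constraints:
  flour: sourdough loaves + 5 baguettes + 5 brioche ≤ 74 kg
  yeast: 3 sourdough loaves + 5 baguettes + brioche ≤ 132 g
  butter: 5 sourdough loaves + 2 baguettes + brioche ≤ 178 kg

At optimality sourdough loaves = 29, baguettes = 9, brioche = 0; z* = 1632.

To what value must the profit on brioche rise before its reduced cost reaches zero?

Binding: flour and yeast. Non-binding: butter (15 unused).
Slack constraints have shadow price 0 (complementary slackness).
From A_Bᵀ y = c: 1·y_flour + 3·y_yeast = 33; 5·y_flour + 5·y_yeast = 75.
This yields shadow prices y_flour = 6, y_yeast = 9.
brioche enters the basis when its profit ≥ yᵀa₃ = 6·5 + 9·1 = 39.

39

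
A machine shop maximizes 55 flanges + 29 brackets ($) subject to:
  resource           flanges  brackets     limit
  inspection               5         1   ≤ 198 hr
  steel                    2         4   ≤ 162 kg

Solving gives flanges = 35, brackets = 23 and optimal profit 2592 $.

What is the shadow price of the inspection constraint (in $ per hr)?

9

At the optimum: inspection uses 198 of 198 (binding); steel uses 162 of 162 (binding).
Dual feasibility on the basic columns requires 5·y_inspection + 2·y_steel = 55, 1·y_inspection + 4·y_steel = 29.
This yields shadow prices y_inspection = 9, y_steel = 5.
Shadow price of inspection = 9.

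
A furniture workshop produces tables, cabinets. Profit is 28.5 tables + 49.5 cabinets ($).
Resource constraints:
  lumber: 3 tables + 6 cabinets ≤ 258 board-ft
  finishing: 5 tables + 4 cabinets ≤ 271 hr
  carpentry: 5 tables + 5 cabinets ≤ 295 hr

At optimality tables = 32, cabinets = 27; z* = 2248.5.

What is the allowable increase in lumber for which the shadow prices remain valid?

96

Binding constraints: lumber, carpentry. The basis is B = [[3,6],[5,5]] with det -15.
Per unit increase in lumber, x* moves by d = (-0.3333, 0.3333).
The basis stays optimal until tables reaches 0; allowable increase = 96 board-ft.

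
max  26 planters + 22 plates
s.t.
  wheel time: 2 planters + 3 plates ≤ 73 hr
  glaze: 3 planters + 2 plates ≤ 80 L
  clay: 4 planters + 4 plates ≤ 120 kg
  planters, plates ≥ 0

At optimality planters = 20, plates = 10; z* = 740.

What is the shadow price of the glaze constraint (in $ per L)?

4

Binding: glaze and clay. Non-binding: wheel time (3 unused).
By complementary slackness, y = 0 for the non-binding constraint.
Dual feasibility on the basic columns requires 3·y_glaze + 4·y_clay = 26, 2·y_glaze + 4·y_clay = 22.
This yields shadow prices y_glaze = 4, y_clay = 3.5.
Shadow price of glaze = 4.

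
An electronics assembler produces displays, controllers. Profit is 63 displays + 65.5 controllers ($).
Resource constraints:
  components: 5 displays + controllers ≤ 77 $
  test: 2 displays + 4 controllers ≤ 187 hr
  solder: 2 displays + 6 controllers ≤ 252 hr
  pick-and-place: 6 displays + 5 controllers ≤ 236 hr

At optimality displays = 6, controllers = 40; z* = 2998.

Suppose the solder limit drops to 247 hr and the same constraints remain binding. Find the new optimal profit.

2983

At the optimum: components uses 70 of 77 (slack = 7); test uses 172 of 187 (slack = 15); solder uses 252 of 252 (binding); pick-and-place uses 236 of 236 (binding).
By complementary slackness, y = 0 for the non-binding constraints.
Dual feasibility on the basic columns requires 2·y_solder + 6·y_pick-and-place = 63, 6·y_solder + 5·y_pick-and-place = 65.5.
This yields shadow prices y_solder = 3, y_pick-and-place = 9.5.
Δz = y_solder·Δb = 3 × (-5) = -15, so new z* = 2998 − 15 = 2983.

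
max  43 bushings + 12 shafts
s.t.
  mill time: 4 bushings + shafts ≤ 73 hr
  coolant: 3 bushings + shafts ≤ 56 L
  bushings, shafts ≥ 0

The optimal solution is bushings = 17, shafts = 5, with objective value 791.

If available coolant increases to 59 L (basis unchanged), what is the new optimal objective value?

Check each constraint at x*: mill time 73/73 (tight); coolant 56/56 (tight).
Dual feasibility on the basic columns requires 4·y_mill time + 3·y_coolant = 43, 1·y_mill time + 1·y_coolant = 12.
This yields shadow prices y_mill time = 7, y_coolant = 5.
Δz = y_coolant·Δb = 5 × (3) = 15, so new z* = 791 + 15 = 806.

806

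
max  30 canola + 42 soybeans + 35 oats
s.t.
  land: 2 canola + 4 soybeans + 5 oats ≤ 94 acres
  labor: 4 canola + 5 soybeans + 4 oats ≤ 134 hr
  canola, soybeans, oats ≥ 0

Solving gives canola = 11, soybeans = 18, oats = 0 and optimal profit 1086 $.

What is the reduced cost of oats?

-4

Check each constraint at x*: land 94/94 (tight); labor 134/134 (tight).
Dual feasibility on the basic columns requires 2·y_land + 4·y_labor = 30, 4·y_land + 5·y_labor = 42.
→ y_land = 3 and y_labor = 6.
Reduced cost of oats: c₃ − yᵀa₃ = 35 − (3·5 + 6·4) = 35 − 39 = -4.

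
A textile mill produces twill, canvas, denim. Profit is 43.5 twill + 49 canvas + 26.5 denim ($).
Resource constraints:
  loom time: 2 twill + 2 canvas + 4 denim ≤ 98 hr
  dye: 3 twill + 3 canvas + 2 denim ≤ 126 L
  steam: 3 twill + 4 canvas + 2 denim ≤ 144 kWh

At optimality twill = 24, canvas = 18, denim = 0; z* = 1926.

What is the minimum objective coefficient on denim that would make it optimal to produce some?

29

Binding: dye and steam. Non-binding: loom time (14 unused).
Slack constraints have shadow price 0 (complementary slackness).
The binding rows give the dual system: 3·y_dye + 3·y_steam = 43.5 and 3·y_dye + 4·y_steam = 49.
Solving: y_dye = 9, y_steam = 5.5.
denim enters the basis when its profit ≥ yᵀa₃ = 9·2 + 5.5·2 = 29.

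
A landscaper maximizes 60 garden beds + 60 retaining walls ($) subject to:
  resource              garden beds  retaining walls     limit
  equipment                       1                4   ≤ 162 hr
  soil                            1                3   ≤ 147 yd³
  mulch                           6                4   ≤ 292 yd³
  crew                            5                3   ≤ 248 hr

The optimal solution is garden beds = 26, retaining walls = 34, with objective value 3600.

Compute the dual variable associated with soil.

Check each constraint at x*: equipment 162/162 (tight); soil 128/147 (slack 19); mulch 292/292 (tight); crew 232/248 (slack 16).
Slack constraints have shadow price 0 (complementary slackness).
Dual feasibility on the basic columns requires 1·y_equipment + 6·y_mulch = 60, 4·y_equipment + 4·y_mulch = 60.
This yields shadow prices y_equipment = 6, y_mulch = 9.
Shadow price of soil = 0.

0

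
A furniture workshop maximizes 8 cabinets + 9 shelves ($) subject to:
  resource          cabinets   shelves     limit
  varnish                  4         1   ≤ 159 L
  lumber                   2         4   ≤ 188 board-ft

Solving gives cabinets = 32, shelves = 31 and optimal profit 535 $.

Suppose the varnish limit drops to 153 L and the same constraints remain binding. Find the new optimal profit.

At the optimum: varnish uses 159 of 159 (binding); lumber uses 188 of 188 (binding).
The binding rows give the dual system: 4·y_varnish + 2·y_lumber = 8 and 1·y_varnish + 4·y_lumber = 9.
Solving: y_varnish = 1, y_lumber = 2.
Δz = y_varnish·Δb = 1 × (-6) = -6, so new z* = 535 − 6 = 529.

529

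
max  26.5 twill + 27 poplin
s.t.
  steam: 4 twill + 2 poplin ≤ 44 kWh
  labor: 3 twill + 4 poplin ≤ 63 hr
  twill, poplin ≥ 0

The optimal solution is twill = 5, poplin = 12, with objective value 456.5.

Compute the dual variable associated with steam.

At the optimum: steam uses 44 of 44 (binding); labor uses 63 of 63 (binding).
The binding rows give the dual system: 4·y_steam + 3·y_labor = 26.5 and 2·y_steam + 4·y_labor = 27.
This yields shadow prices y_steam = 2.5, y_labor = 5.5.
Shadow price of steam = 2.5.

2.5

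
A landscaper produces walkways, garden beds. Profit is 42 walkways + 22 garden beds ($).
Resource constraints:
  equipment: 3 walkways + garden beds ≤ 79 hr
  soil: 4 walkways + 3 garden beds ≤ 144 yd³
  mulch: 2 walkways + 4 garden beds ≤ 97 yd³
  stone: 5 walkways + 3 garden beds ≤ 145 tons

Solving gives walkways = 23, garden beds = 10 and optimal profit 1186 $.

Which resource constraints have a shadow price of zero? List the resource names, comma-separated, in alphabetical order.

mulch, soil

equipment: 79/79 (binding)
soil: 122/144 (slack 22)
mulch: 86/97 (slack 11)
stone: 145/145 (binding)
By complementary slackness, a constraint with positive slack has shadow price 0 → mulch, soil.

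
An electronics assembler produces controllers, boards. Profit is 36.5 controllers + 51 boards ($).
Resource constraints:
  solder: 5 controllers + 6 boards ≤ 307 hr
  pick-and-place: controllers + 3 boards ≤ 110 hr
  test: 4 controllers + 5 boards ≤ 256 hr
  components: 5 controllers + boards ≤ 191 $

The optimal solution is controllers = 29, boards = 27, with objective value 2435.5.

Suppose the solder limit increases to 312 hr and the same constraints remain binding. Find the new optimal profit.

At the optimum: solder uses 307 of 307 (binding); pick-and-place uses 110 of 110 (binding); test uses 251 of 256 (slack = 5); components uses 172 of 191 (slack = 19).
By complementary slackness, y = 0 for the non-binding constraints.
Dual feasibility on the basic columns requires 5·y_solder + 1·y_pick-and-place = 36.5, 6·y_solder + 3·y_pick-and-place = 51.
Solving: y_solder = 6.5, y_pick-and-place = 4.
Δz = y_solder·Δb = 6.5 × (5) = 32.5, so new z* = 2435.5 + 32.5 = 2468.

2468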